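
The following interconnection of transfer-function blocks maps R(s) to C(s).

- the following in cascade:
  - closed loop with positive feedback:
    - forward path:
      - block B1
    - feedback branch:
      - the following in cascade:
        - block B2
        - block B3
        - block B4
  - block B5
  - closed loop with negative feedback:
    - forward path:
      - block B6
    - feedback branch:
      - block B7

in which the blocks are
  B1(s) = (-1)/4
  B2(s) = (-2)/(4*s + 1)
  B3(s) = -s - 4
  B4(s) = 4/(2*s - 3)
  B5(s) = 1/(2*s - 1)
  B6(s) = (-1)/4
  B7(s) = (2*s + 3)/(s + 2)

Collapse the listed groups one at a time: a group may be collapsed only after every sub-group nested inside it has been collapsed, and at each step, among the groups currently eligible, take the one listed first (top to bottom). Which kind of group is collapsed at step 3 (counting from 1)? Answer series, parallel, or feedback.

1. multiply B2, B3, B4 (series)
2. collapse the loop (B1 forward, (B2*B3*B4) return)
3. close the feedback loop around B6, B7
4. reduce the series chain [B1/(1-B1*(B2*B3*B4))], B5, [B6/(1+B6*B7)]
The group at step 3 is a feedback group.

Hence the answer: feedback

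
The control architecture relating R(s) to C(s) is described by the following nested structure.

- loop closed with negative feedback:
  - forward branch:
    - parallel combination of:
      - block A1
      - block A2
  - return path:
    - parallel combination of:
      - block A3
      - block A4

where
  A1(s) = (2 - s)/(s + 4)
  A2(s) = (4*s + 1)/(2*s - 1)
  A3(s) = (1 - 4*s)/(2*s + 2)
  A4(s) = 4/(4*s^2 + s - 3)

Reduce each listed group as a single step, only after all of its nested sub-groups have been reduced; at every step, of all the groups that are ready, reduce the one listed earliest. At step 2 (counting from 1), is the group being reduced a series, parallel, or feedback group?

Answer: parallel

Working:
Step 1 - parallel reduction of A1, A2
Step 2 - reduce the parallel group A3, A4
Step 3 - feedback reduction of (A1+A2), (A3+A4)
Step 2 collapses a parallel group.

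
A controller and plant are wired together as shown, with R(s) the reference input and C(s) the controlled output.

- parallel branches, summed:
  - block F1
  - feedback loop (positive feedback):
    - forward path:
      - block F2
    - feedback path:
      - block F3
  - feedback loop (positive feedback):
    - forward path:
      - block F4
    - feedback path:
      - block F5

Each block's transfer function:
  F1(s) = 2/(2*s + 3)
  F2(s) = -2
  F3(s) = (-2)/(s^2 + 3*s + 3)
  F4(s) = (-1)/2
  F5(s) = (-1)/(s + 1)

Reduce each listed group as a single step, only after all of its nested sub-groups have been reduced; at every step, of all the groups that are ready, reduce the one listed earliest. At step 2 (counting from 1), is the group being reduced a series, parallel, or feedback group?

The answer is feedback.

Reasoning:
[1] close the feedback loop around F2, F3
[2] feedback reduction of F4, F5
[3] add F1, [F2/(1-F2*F3)], [F4/(1-F4*F5)] (parallel)
At step 2 the group reduced is feedback.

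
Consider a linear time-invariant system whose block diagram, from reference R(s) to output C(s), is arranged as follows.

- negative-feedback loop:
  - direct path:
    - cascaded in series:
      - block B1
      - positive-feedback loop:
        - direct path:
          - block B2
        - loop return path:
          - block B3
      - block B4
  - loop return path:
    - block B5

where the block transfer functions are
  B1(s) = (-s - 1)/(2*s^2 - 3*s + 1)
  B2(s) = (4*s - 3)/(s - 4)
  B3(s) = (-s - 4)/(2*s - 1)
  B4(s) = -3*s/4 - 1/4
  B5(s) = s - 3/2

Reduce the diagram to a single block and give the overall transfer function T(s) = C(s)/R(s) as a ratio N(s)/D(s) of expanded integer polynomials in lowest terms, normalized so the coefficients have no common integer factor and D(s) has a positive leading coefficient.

Reducing step by step:

[1] feedback reduction of B2, B3, giving (8*s^2 - 10*s + 3)/(6*s^2 + 4*s - 8)
[2] cascade B1, [B2/(1-B2*B3)], B4, giving (12*s^3 + 7*s^2 - 8*s - 3)/(24*s^3 - 8*s^2 - 48*s + 32)
[3] feedback reduction of (B1*[B2/(1-B2*B3)]*B4), B5: this yields T(s), and no further normalization is needed

Answer: (24*s^3 + 14*s^2 - 16*s - 6)/(24*s^4 + 26*s^3 - 53*s^2 - 78*s + 73)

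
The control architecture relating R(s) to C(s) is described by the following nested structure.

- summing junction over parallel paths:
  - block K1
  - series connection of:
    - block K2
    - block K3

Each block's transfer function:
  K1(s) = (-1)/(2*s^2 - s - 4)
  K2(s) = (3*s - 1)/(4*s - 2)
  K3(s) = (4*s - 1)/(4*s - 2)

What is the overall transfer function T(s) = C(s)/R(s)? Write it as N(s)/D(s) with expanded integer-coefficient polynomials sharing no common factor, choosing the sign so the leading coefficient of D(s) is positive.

Answer: (24*s^4 - 26*s^3 - 55*s^2 + 43*s - 8)/(32*s^4 - 48*s^3 - 40*s^2 + 60*s - 16)

Working:
1. combine K2, K3 in series = (12*s^2 - 7*s + 1)/(16*s^2 - 16*s + 4)
2. reduce the parallel group K1, (K2*K3): this yields T(s), and no further normalization is needed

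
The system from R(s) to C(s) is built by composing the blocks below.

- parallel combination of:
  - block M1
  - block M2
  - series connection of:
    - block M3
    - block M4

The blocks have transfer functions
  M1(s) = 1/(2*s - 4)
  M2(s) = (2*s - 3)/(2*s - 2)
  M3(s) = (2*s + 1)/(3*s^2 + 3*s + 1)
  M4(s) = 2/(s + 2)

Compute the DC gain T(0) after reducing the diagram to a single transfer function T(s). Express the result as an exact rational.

Step 1 - reduce the series chain M3, M4 -> (4*s + 2)/(3*s^3 + 9*s^2 + 7*s + 2)
Step 2 - parallel reduction of M1, M2, (M3*M4) -> (6*s^5 - 17*s^3 - 13*s^2 + 27*s + 18)/(6*s^5 - 28*s^3 - 2*s^2 + 16*s + 8)
The step-2 result is T(s). Setting s = 0: T(0) = 18/8 = 9/4.

Final answer: 9/4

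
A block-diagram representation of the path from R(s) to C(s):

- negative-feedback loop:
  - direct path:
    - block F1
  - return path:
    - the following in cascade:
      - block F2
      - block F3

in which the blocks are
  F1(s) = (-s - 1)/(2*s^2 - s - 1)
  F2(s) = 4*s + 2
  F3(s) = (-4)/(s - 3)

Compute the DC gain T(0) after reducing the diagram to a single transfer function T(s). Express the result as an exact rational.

(1) combine F2, F3 in series = (-16*s - 8)/(s - 3)
(2) close the feedback loop around F1, (F2*F3) = (-s^2 + 2*s + 3)/(2*s^3 + 9*s^2 + 26*s + 11)
DC gain: substitute s = 0 into T(s) from step 2: T(0) = 3/11.

Therefore the answer is 3/11.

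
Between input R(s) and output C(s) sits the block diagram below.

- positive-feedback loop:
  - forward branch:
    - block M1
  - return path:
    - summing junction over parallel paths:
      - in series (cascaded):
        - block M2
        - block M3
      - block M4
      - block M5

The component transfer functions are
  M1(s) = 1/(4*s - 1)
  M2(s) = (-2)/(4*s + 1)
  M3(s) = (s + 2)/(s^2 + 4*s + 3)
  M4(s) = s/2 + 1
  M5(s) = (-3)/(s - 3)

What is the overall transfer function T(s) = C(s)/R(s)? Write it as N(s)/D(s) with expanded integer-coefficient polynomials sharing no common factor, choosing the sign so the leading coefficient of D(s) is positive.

Reducing step by step:

Step 1. reduce the series chain M2, M3 gives (-2*s - 4)/(4*s^3 + 17*s^2 + 16*s + 3)
Step 2. parallel reduction of (M2*M3), M4, M5 gives (4*s^5 + 13*s^4 - 49*s^3 - 221*s^2 - 191*s - 12)/(8*s^4 + 10*s^3 - 70*s^2 - 90*s - 18)
Step 3. close the feedback loop around M1, ((M2*M3)+M4+M5) - this is the overall T(s), already in the required normalized form

Answer: (8*s^4 + 10*s^3 - 70*s^2 - 90*s - 18)/(28*s^5 + 19*s^4 - 241*s^3 - 69*s^2 + 209*s + 30)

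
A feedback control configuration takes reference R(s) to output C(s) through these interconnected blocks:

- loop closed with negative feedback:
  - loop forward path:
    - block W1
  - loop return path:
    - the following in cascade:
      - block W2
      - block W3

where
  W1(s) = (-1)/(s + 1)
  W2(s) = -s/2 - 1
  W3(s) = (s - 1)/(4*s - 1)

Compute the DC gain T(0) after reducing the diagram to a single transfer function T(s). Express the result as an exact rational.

Answer: -1/2

Working:
1. reduce the series chain W2, W3 gives (-s^2 - s + 2)/(8*s - 2)
2. apply the feedback formula to W1, (W2*W3) gives (2 - 8*s)/(9*s^2 + 7*s - 4)
Evaluating the step-2 result (the overall T(s)) at s = 0 gives T(0) = 2/(-4) = -1/2.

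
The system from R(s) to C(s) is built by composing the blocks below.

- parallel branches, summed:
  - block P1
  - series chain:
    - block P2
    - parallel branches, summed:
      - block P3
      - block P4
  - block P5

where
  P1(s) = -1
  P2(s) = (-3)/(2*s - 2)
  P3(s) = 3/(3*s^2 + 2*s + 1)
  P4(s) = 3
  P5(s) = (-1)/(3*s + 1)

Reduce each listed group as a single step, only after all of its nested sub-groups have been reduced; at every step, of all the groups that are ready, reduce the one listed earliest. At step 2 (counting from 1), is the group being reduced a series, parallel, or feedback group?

1. sum the parallel branches P3, P4
2. reduce the series chain P2, (P3+P4)
3. combine P1, (P2*(P3+P4)), P5 in parallel
Step 2 collapses a series group.

Therefore the answer is series.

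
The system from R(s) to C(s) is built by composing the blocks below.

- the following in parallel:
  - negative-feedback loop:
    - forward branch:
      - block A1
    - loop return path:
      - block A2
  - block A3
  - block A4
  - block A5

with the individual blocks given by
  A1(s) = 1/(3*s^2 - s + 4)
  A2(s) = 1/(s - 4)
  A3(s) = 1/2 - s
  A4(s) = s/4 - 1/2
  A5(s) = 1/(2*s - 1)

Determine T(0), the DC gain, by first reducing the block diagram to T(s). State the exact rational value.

First reduce the diagram to T(s).

Step 1. apply the feedback formula to A1, A2; result (s - 4)/(3*s^3 - 13*s^2 + 8*s - 15)
Step 2. parallel reduction of [A1/(1+A1*A2)], A3, A4, A5; result (-18*s^5 + 87*s^4 - 75*s^3 + 70*s^2 - 49*s - 44)/(24*s^4 - 116*s^3 + 116*s^2 - 152*s + 60)
The step-2 result is T(s). Setting s = 0: T(0) = -44/60 = -11/15.

Answer: -11/15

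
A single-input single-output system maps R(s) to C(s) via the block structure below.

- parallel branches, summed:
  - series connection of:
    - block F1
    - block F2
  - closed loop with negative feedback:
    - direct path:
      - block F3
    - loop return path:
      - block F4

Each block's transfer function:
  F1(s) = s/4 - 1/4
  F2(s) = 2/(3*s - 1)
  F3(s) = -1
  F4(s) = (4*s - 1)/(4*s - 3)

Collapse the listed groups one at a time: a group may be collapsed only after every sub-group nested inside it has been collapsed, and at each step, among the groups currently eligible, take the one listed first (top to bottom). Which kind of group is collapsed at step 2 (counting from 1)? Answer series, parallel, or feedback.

[1] reduce the series chain F1, F2
[2] apply the feedback formula to F3, F4
[3] reduce the parallel group (F1*F2), [F3/(1+F3*F4)]
The group at step 2 is a feedback group.

Hence the answer: feedback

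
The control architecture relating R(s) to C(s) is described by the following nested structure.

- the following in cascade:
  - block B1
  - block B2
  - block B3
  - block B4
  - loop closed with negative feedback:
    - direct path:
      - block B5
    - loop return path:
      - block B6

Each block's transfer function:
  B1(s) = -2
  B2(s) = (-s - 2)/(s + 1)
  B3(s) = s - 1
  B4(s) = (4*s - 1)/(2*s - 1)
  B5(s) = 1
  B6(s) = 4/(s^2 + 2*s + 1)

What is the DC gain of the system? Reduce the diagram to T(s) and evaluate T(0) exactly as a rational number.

Reducing step by step:

[1] close the feedback loop around B5, B6: (s^2 + 2*s + 1)/(s^2 + 2*s + 5)
[2] multiply B1, B2, B3, B4, [B5/(1+B5*B6)] (series): (8*s^4 + 14*s^3 - 12*s^2 - 14*s + 4)/(2*s^3 + 3*s^2 + 8*s - 5)
The step-2 result is T(s). Setting s = 0: T(0) = 4/(-5) = -4/5.

Answer: -4/5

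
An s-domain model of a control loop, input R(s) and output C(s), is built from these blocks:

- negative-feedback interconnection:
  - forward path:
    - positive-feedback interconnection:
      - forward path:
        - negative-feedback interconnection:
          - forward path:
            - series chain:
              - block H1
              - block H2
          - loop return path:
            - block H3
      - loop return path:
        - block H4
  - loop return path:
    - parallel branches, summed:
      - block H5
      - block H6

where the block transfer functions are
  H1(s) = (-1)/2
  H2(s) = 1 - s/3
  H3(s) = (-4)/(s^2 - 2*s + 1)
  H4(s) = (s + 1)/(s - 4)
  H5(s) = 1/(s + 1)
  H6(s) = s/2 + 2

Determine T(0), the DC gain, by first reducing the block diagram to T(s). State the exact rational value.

[1] series reduction of H1, H2 -> s/6 - 1/2
[2] close the feedback loop around (H1*H2), H3 -> (s^3 - 5*s^2 + 7*s - 3)/(6*s^2 - 16*s + 18)
[3] apply the feedback formula to [(H1*H2)/(1+(H1*H2)*H3)], H4 -> (-s^4 + 9*s^3 - 27*s^2 + 31*s - 12)/(s^4 - 10*s^3 + 42*s^2 - 78*s + 69)
[4] add H5, H6 (parallel) -> (s^2 + 5*s + 6)/(2*s + 2)
[5] collapse the loop ([[(H1*H2)/(1+(H1*H2)*H3)]/(1-[(H1*H2)/(1+(H1*H2)*H3)]*H4)] forward, (H5+H6) return) -> (2*s^5 - 16*s^4 + 36*s^3 - 8*s^2 - 38*s + 24)/(s^6 - 6*s^5 + 6*s^4 - 14*s^3 + 91*s^2 - 108*s - 66)
That last expression is T(s); at s = 0 only the constant terms survive, so T(0) = 24/(-66) = -4/11.

Hence the answer: -4/11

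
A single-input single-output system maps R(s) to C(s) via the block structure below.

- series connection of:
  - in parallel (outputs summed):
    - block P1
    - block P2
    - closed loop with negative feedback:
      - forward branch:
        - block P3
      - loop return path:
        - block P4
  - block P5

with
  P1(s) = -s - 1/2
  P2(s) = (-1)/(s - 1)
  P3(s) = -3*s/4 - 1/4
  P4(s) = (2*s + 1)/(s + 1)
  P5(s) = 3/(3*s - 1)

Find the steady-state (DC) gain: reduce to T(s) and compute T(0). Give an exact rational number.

Step 1. apply the feedback formula to P3, P4 gives (3*s^2 + 4*s + 1)/(6*s^2 + s - 3)
Step 2. sum the parallel branches P1, P2, [P3/(1+P3*P4)] gives (-12*s^4 + 10*s^3 + 3*s^2 - 10*s + 1)/(12*s^3 - 10*s^2 - 8*s + 6)
Step 3. multiply (P1+P2+[P3/(1+P3*P4)]), P5 (series) gives (-36*s^4 + 30*s^3 + 9*s^2 - 30*s + 3)/(36*s^4 - 42*s^3 - 14*s^2 + 26*s - 6)
The step-3 result is T(s). Setting s = 0: T(0) = 3/(-6) = -1/2.

Hence the answer: -1/2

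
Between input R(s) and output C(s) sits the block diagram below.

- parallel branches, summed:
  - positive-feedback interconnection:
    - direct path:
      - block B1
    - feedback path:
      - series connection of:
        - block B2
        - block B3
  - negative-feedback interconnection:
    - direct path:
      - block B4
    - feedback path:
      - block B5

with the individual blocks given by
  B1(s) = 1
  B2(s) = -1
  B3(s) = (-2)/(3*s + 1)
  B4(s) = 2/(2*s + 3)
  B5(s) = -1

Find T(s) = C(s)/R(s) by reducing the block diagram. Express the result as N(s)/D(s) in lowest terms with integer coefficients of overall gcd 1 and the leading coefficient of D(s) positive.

Step 1: cascade B2, B3; result 2/(3*s + 1)
Step 2: close the feedback loop around B1, (B2*B3); result (3*s + 1)/(3*s - 1)
Step 3: close the feedback loop around B4, B5; result 2/(2*s + 1)
Step 4: parallel reduction of [B1/(1-B1*(B2*B3))], [B4/(1+B4*B5)], which is the overall transfer function T(s) = C(s)/R(s) in lowest terms

Final answer: (6*s^2 + 11*s - 1)/(6*s^2 + s - 1)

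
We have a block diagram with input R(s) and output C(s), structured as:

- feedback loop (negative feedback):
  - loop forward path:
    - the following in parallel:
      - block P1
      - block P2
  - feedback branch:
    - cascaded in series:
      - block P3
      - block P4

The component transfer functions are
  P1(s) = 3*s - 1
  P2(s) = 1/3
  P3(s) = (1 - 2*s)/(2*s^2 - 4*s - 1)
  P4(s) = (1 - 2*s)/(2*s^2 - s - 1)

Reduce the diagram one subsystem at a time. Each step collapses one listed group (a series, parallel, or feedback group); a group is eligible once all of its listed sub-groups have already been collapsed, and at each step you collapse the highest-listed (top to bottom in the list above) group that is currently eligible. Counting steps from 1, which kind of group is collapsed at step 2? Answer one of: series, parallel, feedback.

Step 1. combine P1, P2 in parallel
Step 2. series reduction of P3, P4
Step 3. feedback reduction of (P1+P2), (P3*P4)
The group at step 2 is a series group.

Answer: series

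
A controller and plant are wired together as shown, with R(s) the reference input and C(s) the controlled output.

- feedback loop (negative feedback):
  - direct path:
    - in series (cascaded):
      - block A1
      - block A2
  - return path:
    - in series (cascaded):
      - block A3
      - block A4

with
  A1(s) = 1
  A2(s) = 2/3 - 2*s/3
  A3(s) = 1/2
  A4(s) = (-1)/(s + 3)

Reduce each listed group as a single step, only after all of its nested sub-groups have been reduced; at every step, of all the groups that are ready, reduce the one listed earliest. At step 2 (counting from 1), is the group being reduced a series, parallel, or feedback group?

Step 1. reduce the series chain A1, A2
Step 2. series reduction of A3, A4
Step 3. apply the feedback formula to (A1*A2), (A3*A4)
Step 2: series.

Therefore the answer is series.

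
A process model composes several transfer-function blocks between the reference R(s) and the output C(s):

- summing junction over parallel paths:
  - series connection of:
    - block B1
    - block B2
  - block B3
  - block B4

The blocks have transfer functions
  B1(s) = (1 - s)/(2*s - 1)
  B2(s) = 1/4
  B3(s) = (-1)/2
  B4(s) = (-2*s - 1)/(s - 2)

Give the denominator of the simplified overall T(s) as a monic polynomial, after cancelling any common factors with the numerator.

The answer is s^2 - 5*s/2 + 1.

Reasoning:
Step 1. series reduction of B1, B2 -> (1 - s)/(8*s - 4)
Step 2. combine (B1*B2), B3, B4 in parallel -> (-21*s^2 + 13*s - 2)/(8*s^2 - 20*s + 8)
The result of step 2 is T(s) in lowest terms. Its denominator has leading coefficient 8; dividing the denominator through by 8 makes it monic.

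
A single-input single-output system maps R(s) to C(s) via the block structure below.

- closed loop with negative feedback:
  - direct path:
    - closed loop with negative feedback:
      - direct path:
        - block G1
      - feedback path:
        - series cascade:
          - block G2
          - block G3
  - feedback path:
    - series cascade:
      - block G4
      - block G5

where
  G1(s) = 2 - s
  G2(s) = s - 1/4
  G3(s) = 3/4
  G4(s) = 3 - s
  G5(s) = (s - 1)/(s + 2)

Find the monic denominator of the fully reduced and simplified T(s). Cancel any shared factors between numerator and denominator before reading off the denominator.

1. multiply G2, G3 (series); result 3*s/4 - 3/16
2. feedback reduction of G1, (G2*G3); result (16*s - 32)/(12*s^2 - 27*s - 10)
3. reduce the series chain G4, G5; result (-s^2 + 4*s - 3)/(s + 2)
4. reduce the feedback loop with forward [G1/(1+G1*(G2*G3))] and return (G4*G5); result (64 - 16*s^2)/(4*s^3 - 93*s^2 + 240*s - 76)
The result of step 4 is T(s) in lowest terms. Its denominator has leading coefficient 4; dividing the denominator through by 4 makes it monic.

Therefore the answer is s^3 - 93*s^2/4 + 60*s - 19.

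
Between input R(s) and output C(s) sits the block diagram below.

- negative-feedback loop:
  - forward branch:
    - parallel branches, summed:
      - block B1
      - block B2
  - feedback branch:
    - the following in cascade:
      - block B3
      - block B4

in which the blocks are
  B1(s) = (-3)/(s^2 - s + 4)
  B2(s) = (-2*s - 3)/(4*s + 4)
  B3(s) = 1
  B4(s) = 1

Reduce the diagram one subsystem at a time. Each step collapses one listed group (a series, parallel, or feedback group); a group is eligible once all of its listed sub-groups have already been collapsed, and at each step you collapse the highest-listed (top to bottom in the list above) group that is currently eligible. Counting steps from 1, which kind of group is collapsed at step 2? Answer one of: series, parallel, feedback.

Step 1 - add B1, B2 (parallel)
Step 2 - multiply B3, B4 (series)
Step 3 - reduce the feedback loop with forward (B1+B2) and return (B3*B4)
Step 2 collapses a series group.

Answer: series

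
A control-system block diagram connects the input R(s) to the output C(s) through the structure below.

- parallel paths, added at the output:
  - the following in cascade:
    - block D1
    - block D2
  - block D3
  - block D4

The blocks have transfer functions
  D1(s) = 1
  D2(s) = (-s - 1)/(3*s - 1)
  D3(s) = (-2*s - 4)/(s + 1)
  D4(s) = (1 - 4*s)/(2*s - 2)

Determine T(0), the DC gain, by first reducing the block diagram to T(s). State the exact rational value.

Reducing step by step:

1. reduce the series chain D1, D2; result (-s - 1)/(3*s - 1)
2. reduce the parallel group (D1*D2), D3, D4; result (-26*s^3 - 15*s^2 + 36*s - 7)/(6*s^3 - 2*s^2 - 6*s + 2)
DC gain: substitute s = 0 into T(s) from step 2: T(0) = -7/2.

Answer: -7/2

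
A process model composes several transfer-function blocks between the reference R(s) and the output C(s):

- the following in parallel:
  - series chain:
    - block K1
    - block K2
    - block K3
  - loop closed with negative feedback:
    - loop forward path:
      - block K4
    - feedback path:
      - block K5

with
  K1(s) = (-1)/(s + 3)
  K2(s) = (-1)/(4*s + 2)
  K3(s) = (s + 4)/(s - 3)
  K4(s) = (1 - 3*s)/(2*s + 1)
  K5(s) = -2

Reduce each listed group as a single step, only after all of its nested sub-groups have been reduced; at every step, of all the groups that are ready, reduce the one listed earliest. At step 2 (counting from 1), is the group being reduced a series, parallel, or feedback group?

The answer is feedback.

Reasoning:
Step 1. combine K1, K2, K3 in series
Step 2. collapse the loop (K4 forward, K5 return)
Step 3. sum the parallel branches (K1*K2*K3), [K4/(1+K4*K5)]
Step 2 collapses a feedback group.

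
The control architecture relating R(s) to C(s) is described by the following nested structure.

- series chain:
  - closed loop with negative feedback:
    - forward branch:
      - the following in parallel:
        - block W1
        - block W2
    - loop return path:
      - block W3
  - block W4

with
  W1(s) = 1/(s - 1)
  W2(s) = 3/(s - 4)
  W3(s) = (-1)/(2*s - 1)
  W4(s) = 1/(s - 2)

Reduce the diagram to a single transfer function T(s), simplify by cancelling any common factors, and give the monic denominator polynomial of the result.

Answer: s^4 - 15*s^3/2 + 31*s^2/2 - 15*s/2 - 3

Working:
Step 1: combine W1, W2 in parallel, giving (4*s - 7)/(s^2 - 5*s + 4)
Step 2: apply the feedback formula to (W1+W2), W3, giving (8*s^2 - 18*s + 7)/(2*s^3 - 11*s^2 + 9*s + 3)
Step 3: series reduction of [(W1+W2)/(1+(W1+W2)*W3)], W4, giving (8*s^2 - 18*s + 7)/(2*s^4 - 15*s^3 + 31*s^2 - 15*s - 6)
T(s) is the step-3 result (common factors already cancelled). Leading coefficient of the denominator: 2. Divide through by 2 for the monic polynomial.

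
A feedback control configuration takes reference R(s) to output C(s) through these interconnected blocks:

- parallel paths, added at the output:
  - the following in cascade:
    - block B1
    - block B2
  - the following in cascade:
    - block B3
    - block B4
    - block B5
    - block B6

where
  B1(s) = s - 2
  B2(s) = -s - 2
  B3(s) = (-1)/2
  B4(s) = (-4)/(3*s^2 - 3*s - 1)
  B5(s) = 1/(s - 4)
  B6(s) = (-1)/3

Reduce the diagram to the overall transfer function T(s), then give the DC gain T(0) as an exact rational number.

First reduce the diagram to T(s).

Step 1 - series reduction of B1, B2 -> 4 - s^2
Step 2 - multiply B3, B4, B5, B6 (series) -> (-2)/(9*s^3 - 45*s^2 + 33*s + 12)
Step 3 - combine (B1*B2), (B3*B4*B5*B6) in parallel -> (-9*s^5 + 45*s^4 + 3*s^3 - 192*s^2 + 132*s + 46)/(9*s^3 - 45*s^2 + 33*s + 12)
Step 3 gives the overall T(s). Then T(0) = 46/12 = 23/6.

Answer: 23/6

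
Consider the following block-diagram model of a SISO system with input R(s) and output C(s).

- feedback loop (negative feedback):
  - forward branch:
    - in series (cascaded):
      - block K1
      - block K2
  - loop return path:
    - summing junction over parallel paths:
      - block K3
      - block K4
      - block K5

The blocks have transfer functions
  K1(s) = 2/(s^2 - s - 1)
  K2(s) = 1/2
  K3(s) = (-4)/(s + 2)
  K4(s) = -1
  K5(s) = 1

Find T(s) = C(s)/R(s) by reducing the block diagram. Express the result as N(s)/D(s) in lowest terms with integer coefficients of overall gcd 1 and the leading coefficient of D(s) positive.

Step 1 - multiply K1, K2 (series): 1/(s^2 - s - 1)
Step 2 - parallel reduction of K3, K4, K5: (-4)/(s + 2)
Step 3 - reduce the feedback loop with forward (K1*K2) and return (K3+K4+K5); the result is T(s) itself (integer coefficients, no common factor, positive leading denominator coefficient)

Final answer: (s + 2)/(s^3 + s^2 - 3*s - 6)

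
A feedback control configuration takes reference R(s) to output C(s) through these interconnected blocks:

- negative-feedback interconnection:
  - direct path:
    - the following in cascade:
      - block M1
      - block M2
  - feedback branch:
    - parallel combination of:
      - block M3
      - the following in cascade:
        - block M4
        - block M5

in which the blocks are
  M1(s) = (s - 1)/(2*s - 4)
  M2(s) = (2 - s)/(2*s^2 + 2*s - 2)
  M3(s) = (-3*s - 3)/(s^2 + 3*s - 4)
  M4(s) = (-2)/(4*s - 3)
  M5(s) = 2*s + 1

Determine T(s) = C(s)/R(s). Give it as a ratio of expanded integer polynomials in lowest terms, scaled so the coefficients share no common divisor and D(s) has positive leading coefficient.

1. multiply M1, M2 (series); result (1 - s)/(4*s^2 + 4*s - 4)
2. multiply M4, M5 (series); result (-4*s - 2)/(4*s - 3)
3. sum the parallel branches M3, (M4*M5); result (-4*s^3 - 26*s^2 + 7*s + 17)/(4*s^3 + 9*s^2 - 25*s + 12)
4. close the feedback loop around (M1*M2), (M3+(M4*M5)): this yields T(s), and no further normalization is needed

Hence the answer: (-4*s^3 - 9*s^2 + 25*s - 12)/(16*s^4 + 72*s^3 + 14*s^2 - 107*s + 31)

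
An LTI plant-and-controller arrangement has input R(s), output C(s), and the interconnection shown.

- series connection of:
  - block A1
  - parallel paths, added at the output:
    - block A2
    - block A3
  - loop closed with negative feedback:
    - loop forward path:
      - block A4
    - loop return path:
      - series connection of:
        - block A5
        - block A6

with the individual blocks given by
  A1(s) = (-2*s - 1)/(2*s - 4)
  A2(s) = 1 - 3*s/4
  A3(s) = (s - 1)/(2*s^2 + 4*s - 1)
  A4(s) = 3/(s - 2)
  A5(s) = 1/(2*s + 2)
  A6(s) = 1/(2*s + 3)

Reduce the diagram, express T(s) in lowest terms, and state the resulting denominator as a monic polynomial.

Answer: s^6 + s^5/2 - 8*s^4 - 7*s^3/2 + 65*s^2/4 + 53*s/8 - 9/4

Working:
(1) add A2, A3 (parallel): (-6*s^3 - 4*s^2 + 23*s - 8)/(8*s^2 + 16*s - 4)
(2) series reduction of A5, A6: 1/(4*s^2 + 10*s + 6)
(3) feedback reduction of A4, (A5*A6): (12*s^2 + 30*s + 18)/(4*s^3 + 2*s^2 - 14*s - 9)
(4) combine A1, (A2+A3), [A4/(1+A4*(A5*A6))] in series: (72*s^6 + 264*s^5 + 66*s^4 - 546*s^3 - 435*s^2 + 57*s + 72)/(32*s^6 + 16*s^5 - 256*s^4 - 112*s^3 + 520*s^2 + 212*s - 72)
The result of step 4 is T(s) in lowest terms. Its denominator has leading coefficient 32; dividing the denominator through by 32 makes it monic.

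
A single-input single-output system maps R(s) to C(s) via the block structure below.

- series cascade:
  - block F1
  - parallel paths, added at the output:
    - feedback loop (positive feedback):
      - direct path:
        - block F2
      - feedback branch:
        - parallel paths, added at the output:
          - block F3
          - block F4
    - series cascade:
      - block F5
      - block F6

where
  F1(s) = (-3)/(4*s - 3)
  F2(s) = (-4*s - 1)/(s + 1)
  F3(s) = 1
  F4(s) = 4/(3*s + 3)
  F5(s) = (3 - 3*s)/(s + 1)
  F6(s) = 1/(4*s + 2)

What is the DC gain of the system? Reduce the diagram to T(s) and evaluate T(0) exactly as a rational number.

Step 1: add F3, F4 (parallel) = (3*s + 7)/(3*s + 3)
Step 2: reduce the feedback loop with forward F2 and return (F3+F4) = (-12*s^2 - 15*s - 3)/(15*s^2 + 37*s + 10)
Step 3: multiply F5, F6 (series) = (3 - 3*s)/(4*s^2 + 6*s + 2)
Step 4: add [F2/(1-F2*(F3+F4))], (F5*F6) (parallel) = (-48*s^4 - 177*s^3 - 192*s^2 + 33*s + 24)/(60*s^4 + 238*s^3 + 292*s^2 + 134*s + 20)
Step 5: reduce the series chain F1, ([F2/(1-F2*(F3+F4))]+(F5*F6)) = (144*s^4 + 531*s^3 + 576*s^2 - 99*s - 72)/(240*s^5 + 772*s^4 + 454*s^3 - 340*s^2 - 322*s - 60)
Step 5 gives the overall T(s). Then T(0) = -72/(-60) = 6/5.

Hence the answer: 6/5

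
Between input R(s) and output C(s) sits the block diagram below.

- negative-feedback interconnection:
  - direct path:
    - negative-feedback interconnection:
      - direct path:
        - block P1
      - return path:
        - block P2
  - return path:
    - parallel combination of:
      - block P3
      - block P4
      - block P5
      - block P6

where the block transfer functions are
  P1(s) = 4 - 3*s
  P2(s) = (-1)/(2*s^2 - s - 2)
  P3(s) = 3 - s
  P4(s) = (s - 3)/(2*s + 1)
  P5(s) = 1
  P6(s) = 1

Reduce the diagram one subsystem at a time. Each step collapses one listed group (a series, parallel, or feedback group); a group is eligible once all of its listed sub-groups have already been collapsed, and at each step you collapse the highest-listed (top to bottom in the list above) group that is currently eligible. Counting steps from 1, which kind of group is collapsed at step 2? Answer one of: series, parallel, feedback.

[1] feedback reduction of P1, P2
[2] combine P3, P4, P5, P6 in parallel
[3] collapse the loop ([P1/(1+P1*P2)] forward, (P3+P4+P5+P6) return)
At step 2 the group reduced is parallel.

Hence the answer: parallel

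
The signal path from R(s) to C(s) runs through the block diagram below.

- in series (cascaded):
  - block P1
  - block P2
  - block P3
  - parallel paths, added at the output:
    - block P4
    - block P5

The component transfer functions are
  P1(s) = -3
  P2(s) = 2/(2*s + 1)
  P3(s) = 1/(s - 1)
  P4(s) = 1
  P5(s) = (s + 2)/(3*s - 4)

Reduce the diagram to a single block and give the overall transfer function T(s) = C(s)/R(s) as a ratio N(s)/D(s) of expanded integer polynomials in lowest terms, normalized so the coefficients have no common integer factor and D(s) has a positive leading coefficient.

First reduce the diagram to T(s).

Step 1: add P4, P5 (parallel), giving (4*s - 2)/(3*s - 4)
Step 2: reduce the series chain P1, P2, P3, (P4+P5): this yields T(s), and no further normalization is needed

Answer: (12 - 24*s)/(6*s^3 - 11*s^2 + s + 4)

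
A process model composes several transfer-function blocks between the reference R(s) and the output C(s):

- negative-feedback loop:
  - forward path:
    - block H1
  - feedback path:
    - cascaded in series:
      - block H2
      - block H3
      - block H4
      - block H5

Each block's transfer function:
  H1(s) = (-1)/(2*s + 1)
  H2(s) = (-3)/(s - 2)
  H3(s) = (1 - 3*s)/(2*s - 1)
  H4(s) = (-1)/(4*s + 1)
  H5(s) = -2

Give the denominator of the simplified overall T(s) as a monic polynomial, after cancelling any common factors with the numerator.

(1) multiply H2, H3, H4, H5 (series): (18*s - 6)/(8*s^3 - 18*s^2 + 3*s + 2)
(2) reduce the feedback loop with forward H1 and return (H2*H3*H4*H5): (-8*s^3 + 18*s^2 - 3*s - 2)/(16*s^4 - 28*s^3 - 12*s^2 - 11*s + 8)
That last expression is T(s), already simplified. Scaling its denominator by 1/16 (the reciprocal of the leading coefficient) yields the monic denominator.

Therefore the answer is s^4 - 7*s^3/4 - 3*s^2/4 - 11*s/16 + 1/2.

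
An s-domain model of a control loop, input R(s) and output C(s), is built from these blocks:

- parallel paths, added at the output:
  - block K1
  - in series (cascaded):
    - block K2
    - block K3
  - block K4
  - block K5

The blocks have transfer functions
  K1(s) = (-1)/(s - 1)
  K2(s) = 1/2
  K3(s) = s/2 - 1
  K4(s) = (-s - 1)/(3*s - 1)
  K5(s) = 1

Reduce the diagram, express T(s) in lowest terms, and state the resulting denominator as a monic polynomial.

Reducing step by step:

Step 1: reduce the series chain K2, K3 = s/4 - 1/2
Step 2: add K1, (K2*K3), K4, K5 (parallel) = (3*s^3 - 2*s^2 - 19*s + 10)/(12*s^2 - 16*s + 4)
Step 2 gives the fully reduced T(s), with no common factor left to cancel. The denominator's leading coefficient is 12, so divide each of its coefficients by 12 to get the monic form.

Answer: s^2 - 4*s/3 + 1/3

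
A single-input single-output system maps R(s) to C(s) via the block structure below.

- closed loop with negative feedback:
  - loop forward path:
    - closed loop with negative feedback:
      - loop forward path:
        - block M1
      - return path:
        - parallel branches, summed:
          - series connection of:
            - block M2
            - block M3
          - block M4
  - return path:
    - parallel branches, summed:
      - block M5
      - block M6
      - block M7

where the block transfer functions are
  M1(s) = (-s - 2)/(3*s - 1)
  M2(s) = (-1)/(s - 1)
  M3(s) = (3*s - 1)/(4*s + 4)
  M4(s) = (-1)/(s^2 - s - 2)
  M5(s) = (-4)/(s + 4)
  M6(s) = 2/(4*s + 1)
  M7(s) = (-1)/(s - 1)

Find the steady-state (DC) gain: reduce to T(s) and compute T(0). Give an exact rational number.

Step 1: series reduction of M2, M3 -> (1 - 3*s)/(4*s^2 - 4)
Step 2: parallel reduction of (M2*M3), M4 -> (-3*s^2 + 3*s + 2)/(4*s^3 - 8*s^2 - 4*s + 8)
Step 3: feedback reduction of M1, ((M2*M3)+M4) -> (-4*s^4 + 20*s^2 - 16)/(12*s^4 - 25*s^3 - s^2 + 20*s - 12)
Step 4: combine M5, M6, M7 in parallel -> (-18*s^2 + s - 8)/(4*s^3 + 13*s^2 - 13*s - 4)
Step 5: close the feedback loop around [M1/(1+M1*((M2*M3)+M4))], (M5+M6+M7) -> (-16*s^6 - 68*s^5 + 64*s^4 + 340*s^3 + 16*s^2 - 272*s - 64)/(48*s^6 + 176*s^5 - 313*s^4 - 297*s^3 + 48*s^2 - 236*s - 176)
DC gain: substitute s = 0 into T(s) from step 5: T(0) = -64/(-176) = 4/11.

Answer: 4/11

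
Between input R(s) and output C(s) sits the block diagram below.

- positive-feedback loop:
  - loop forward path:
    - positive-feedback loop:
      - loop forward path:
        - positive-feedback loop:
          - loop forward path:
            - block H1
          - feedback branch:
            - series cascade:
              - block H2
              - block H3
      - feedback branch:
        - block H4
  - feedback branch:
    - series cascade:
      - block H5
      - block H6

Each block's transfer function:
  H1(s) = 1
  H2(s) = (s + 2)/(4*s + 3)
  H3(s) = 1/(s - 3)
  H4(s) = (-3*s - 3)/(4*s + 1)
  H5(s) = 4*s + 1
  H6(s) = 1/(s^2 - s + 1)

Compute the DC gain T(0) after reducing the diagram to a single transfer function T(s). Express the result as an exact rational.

Step 1. reduce the series chain H2, H3 = (s + 2)/(4*s^2 - 9*s - 9)
Step 2. apply the feedback formula to H1, (H2*H3) = (4*s^2 - 9*s - 9)/(4*s^2 - 10*s - 11)
Step 3. reduce the feedback loop with forward [H1/(1-H1*(H2*H3))] and return H4 = (16*s^3 - 32*s^2 - 45*s - 9)/(28*s^3 - 51*s^2 - 108*s - 38)
Step 4. reduce the series chain H5, H6 = (4*s + 1)/(s^2 - s + 1)
Step 5. close the feedback loop around [[H1/(1-H1*(H2*H3))]/(1-[H1/(1-H1*(H2*H3))]*H4)], (H5*H6) = (16*s^5 - 48*s^4 + 3*s^3 + 4*s^2 - 36*s - 9)/(28*s^5 - 143*s^4 + 83*s^3 + 231*s^2 + 11*s - 29)
Evaluating the step-5 result (the overall T(s)) at s = 0 gives T(0) = -9/(-29) = 9/29.

Final answer: 9/29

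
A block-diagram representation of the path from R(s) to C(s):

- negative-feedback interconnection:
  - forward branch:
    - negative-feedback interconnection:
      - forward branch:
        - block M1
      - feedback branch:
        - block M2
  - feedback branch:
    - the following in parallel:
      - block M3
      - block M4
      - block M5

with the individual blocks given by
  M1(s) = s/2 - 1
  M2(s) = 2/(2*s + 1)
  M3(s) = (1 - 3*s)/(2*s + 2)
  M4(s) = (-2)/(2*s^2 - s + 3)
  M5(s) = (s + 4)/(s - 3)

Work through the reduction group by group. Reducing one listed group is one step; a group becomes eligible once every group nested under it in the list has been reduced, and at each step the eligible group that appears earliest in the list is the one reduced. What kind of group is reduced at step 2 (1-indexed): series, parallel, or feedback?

[1] reduce the feedback loop with forward M1 and return M2
[2] add M3, M4, M5 (parallel)
[3] reduce the feedback loop with forward [M1/(1+M1*M2)] and return (M3+M4+M5)
At step 2 the group reduced is parallel.

Answer: parallel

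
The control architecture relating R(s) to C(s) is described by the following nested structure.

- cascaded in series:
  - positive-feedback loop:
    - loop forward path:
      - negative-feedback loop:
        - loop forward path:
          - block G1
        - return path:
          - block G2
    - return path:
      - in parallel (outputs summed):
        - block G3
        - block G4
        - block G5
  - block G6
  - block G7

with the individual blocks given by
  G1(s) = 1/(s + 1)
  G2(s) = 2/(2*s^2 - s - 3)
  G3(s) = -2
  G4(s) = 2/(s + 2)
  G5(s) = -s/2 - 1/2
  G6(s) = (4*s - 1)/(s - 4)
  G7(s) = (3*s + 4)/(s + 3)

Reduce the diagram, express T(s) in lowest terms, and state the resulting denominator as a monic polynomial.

Step 1 - feedback reduction of G1, G2 -> (2*s^2 - s - 3)/(2*s^3 + s^2 - 4*s - 1)
Step 2 - reduce the parallel group G3, G4, G5 -> (-s^2 - 7*s - 6)/(2*s + 4)
Step 3 - apply the feedback formula to [G1/(1+G1*G2)], (G3+G4+G5) -> (4*s^3 + 6*s^2 - 10*s - 12)/(6*s^4 + 23*s^3 - 2*s^2 - 45*s - 22)
Step 4 - series reduction of [[G1/(1+G1*G2)]/(1-[G1/(1+G1*G2)]*(G3+G4+G5))], G6, G7 -> (48*s^5 + 124*s^4 - 58*s^3 - 298*s^2 - 116*s + 48)/(6*s^6 + 17*s^5 - 97*s^4 - 319*s^3 + 47*s^2 + 562*s + 264)
Step 4 gives the fully reduced T(s), with no common factor left to cancel. The denominator's leading coefficient is 6, so divide each of its coefficients by 6 to get the monic form.

Final answer: s^6 + 17*s^5/6 - 97*s^4/6 - 319*s^3/6 + 47*s^2/6 + 281*s/3 + 44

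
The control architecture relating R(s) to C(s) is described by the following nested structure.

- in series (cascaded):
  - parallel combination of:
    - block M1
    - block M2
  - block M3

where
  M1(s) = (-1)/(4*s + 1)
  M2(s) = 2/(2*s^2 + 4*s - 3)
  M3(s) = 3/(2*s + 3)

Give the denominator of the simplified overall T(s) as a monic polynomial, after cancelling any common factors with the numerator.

Answer: s^4 + 15*s^3/4 + 19*s^2/8 - 15*s/8 - 9/16

Working:
[1] sum the parallel branches M1, M2 -> (-2*s^2 + 4*s + 5)/(8*s^3 + 18*s^2 - 8*s - 3)
[2] series reduction of (M1+M2), M3 -> (-6*s^2 + 12*s + 15)/(16*s^4 + 60*s^3 + 38*s^2 - 30*s - 9)
The result of step 2 is T(s) in lowest terms. Its denominator has leading coefficient 16; dividing the denominator through by 16 makes it monic.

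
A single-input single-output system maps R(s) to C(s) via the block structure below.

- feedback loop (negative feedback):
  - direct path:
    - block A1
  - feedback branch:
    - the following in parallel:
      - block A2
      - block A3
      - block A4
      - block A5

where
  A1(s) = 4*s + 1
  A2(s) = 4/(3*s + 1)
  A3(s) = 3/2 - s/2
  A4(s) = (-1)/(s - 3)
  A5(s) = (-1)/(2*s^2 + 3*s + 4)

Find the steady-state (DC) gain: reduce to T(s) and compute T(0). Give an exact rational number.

Step 1. combine A2, A3, A4, A5 in parallel = (-6*s^5 + 25*s^4 + s^3 - 65*s^2 - 165*s - 134)/(12*s^4 - 14*s^3 - 36*s^2 - 82*s - 24)
Step 2. close the feedback loop around A1, (A2+A3+A4+A5) = (-48*s^5 + 44*s^4 + 158*s^3 + 364*s^2 + 178*s + 24)/(24*s^6 - 94*s^5 - 41*s^4 + 273*s^3 + 761*s^2 + 783*s + 158)
Step 2 gives the overall T(s). Then T(0) = 24/158 = 12/79.

Therefore the answer is 12/79.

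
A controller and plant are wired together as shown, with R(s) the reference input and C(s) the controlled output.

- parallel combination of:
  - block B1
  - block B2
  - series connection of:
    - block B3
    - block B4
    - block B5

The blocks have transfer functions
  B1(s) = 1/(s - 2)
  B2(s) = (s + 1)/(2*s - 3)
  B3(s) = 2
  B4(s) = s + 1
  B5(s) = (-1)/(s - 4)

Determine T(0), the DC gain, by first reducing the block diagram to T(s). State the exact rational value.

Step 1: multiply B3, B4, B5 (series) gives (-2*s - 2)/(s - 4)
Step 2: parallel reduction of B1, B2, (B3*B4*B5) gives (-3*s^3 + 7*s^2 - 7*s + 8)/(2*s^3 - 15*s^2 + 34*s - 24)
Evaluating the step-2 result (the overall T(s)) at s = 0 gives T(0) = 8/(-24) = -1/3.

Therefore the answer is -1/3.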